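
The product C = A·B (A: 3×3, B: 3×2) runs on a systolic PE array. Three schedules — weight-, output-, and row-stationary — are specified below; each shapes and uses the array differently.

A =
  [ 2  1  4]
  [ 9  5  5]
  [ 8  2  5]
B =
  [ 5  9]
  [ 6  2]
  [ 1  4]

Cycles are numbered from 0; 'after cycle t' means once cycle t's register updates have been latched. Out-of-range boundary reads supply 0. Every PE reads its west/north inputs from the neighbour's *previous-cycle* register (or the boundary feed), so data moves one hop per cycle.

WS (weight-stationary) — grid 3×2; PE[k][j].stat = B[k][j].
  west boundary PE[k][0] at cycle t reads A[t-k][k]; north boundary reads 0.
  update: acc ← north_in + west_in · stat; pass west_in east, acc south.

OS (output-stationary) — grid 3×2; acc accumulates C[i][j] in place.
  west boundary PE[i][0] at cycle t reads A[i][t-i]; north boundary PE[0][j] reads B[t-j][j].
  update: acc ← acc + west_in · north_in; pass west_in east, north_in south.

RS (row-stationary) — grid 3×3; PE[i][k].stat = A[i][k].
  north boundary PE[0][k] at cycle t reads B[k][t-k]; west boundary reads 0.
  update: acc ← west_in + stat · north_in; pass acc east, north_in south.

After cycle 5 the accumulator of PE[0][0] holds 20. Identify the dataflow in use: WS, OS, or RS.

— WS: 3×2; PE[0][0] trace:
  t=0 PE[0][0]: acc=10 h=2 v=10
  t=1 PE[0][0]: acc=45 h=9 v=45
  t=2 PE[0][0]: acc=40 h=8 v=40
  t=3 PE[0][0]: acc=0 h=0 v=0
  t=4 PE[0][0]: acc=0 h=0 v=0
  t=5 PE[0][0]: acc=0 h=0 v=0
— OS: 3×2; PE[0][0] trace:
  t=0 PE[0][0]: acc=10 h=2 v=5
  t=1 PE[0][0]: acc=16 h=1 v=6
  t=2 PE[0][0]: acc=20 h=4 v=1
  t=3 PE[0][0]: acc=20 h=0 v=0
  t=4 PE[0][0]: acc=20 h=0 v=0
  t=5 PE[0][0]: acc=20 h=0 v=0
— RS: 3×3; PE[0][0] trace:
  t=0 PE[0][0]: acc=10 h=10 v=5
  t=1 PE[0][0]: acc=18 h=18 v=9
  t=2 PE[0][0]: acc=0 h=0 v=0
  t=3 PE[0][0]: acc=0 h=0 v=0
  t=4 PE[0][0]: acc=0 h=0 v=0
  t=5 PE[0][0]: acc=0 h=0 v=0

dataflow = OS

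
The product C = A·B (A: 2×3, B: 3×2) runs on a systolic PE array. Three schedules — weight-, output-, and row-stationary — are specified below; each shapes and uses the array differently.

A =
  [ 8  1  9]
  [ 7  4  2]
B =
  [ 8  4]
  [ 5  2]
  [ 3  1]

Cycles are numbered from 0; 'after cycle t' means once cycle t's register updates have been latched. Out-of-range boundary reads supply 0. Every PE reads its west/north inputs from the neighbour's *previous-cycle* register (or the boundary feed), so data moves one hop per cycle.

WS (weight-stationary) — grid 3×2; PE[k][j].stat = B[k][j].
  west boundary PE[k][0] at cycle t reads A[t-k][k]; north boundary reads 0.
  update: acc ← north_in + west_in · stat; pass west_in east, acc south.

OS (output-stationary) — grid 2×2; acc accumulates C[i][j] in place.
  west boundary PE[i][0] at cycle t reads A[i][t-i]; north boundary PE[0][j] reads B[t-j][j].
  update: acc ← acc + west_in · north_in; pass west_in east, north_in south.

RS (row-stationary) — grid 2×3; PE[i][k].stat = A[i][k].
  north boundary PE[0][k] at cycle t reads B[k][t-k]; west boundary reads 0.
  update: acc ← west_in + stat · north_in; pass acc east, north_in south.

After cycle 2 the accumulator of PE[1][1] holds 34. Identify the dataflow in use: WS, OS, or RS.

dataflow = WS

WS [3×2] PE[1][1] across cycles:
  c0 r1c1: 0 / 0 / 0
  c1 r1c1: 0 / 0 / 0
  c2 r1c1: 34 / 1 / 34
OS [2×2] PE[1][1] across cycles:
  c0 r1c1: 0 / 0 / 0
  c1 r1c1: 0 / 0 / 0
  c2 r1c1: 28 / 7 / 4
RS [2×3] PE[1][1] across cycles:
  c0 r1c1: 0 / 0 / 0
  c1 r1c1: 0 / 0 / 0
  c2 r1c1: 76 / 76 / 5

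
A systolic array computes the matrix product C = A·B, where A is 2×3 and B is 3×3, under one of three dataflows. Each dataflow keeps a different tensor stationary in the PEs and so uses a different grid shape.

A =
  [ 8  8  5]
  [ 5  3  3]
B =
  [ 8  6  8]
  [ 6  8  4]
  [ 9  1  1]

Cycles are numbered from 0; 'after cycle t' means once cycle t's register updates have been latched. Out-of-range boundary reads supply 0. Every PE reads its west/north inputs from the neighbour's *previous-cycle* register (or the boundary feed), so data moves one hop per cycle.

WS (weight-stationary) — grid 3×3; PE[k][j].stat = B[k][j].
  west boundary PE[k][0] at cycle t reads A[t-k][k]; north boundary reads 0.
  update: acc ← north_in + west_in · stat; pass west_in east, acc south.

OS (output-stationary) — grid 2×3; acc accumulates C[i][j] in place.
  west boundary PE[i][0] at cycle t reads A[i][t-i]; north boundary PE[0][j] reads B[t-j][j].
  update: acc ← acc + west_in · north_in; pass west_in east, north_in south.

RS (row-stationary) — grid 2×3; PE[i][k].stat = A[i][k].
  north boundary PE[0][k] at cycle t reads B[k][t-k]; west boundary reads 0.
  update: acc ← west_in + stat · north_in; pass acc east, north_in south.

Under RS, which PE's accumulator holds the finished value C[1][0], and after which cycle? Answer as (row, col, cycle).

Under RS, C[1][0] lands at PE[1][2]:
  after 0 — PE[1][2] acc=0, pass-E 0, pass-S 0
  after 1 — PE[1][2] acc=0, pass-E 0, pass-S 0
  after 2 — PE[1][2] acc=0, pass-E 0, pass-S 0
  after 3 — PE[1][2] acc=85, pass-E 85, pass-S 9

(row, col, cycle) = (1, 2, 3)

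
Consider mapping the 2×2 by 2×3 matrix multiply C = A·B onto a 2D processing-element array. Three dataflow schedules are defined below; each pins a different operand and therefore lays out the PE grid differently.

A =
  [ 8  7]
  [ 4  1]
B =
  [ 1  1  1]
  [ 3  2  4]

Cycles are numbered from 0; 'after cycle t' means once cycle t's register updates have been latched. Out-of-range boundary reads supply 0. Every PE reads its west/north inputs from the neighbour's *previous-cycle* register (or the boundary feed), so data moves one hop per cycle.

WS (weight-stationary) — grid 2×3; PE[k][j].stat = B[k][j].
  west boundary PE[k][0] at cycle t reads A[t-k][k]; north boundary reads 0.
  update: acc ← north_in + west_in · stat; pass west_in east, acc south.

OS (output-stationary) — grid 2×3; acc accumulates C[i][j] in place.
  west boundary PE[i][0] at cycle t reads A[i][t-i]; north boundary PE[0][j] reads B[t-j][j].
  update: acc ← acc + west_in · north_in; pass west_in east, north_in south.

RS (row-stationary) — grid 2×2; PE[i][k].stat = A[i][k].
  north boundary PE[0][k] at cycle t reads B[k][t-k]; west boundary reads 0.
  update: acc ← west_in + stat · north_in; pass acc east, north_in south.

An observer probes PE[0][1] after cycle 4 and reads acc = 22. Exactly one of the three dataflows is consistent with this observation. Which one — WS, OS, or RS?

— WS: 2×3; PE[0][1] trace:
  @0  [0,1]  acc 0  |  →0  ↓0
  @1  [0,1]  acc 8  |  →8  ↓8
  @2  [0,1]  acc 4  |  →4  ↓4
  @3  [0,1]  acc 0  |  →0  ↓0
  @4  [0,1]  acc 0  |  →0  ↓0
— OS: 2×3; PE[0][1] trace:
  @0  [0,1]  acc 0  |  →0  ↓0
  @1  [0,1]  acc 8  |  →8  ↓1
  @2  [0,1]  acc 22  |  →7  ↓2
  @3  [0,1]  acc 22  |  →0  ↓0
  @4  [0,1]  acc 22  |  →0  ↓0
— RS: 2×2; PE[0][1] trace:
  @0  [0,1]  acc 0  |  →0  ↓0
  @1  [0,1]  acc 29  |  →29  ↓3
  @2  [0,1]  acc 22  |  →22  ↓2
  @3  [0,1]  acc 36  |  →36  ↓4
  @4  [0,1]  acc 0  |  →0  ↓0

dataflow = OS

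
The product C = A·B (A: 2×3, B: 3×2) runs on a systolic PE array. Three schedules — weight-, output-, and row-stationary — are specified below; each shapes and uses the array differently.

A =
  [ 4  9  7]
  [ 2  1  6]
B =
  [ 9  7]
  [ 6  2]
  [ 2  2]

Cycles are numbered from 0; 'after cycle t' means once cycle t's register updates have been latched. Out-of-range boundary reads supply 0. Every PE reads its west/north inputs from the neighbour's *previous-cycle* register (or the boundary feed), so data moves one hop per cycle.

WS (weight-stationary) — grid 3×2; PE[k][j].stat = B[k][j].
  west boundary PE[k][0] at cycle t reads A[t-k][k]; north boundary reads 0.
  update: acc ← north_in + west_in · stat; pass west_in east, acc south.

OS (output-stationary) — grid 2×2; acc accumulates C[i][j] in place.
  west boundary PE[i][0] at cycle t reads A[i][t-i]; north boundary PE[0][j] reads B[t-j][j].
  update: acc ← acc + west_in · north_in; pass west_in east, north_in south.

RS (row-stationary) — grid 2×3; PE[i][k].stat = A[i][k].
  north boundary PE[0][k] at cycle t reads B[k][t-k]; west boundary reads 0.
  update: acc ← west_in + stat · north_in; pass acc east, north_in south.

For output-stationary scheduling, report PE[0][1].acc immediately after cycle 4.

PE[0][1].acc = 60

OS on a 2×2 grid — tracing PE[0][1] and its feeders:
  step 0 · PE0,0: acc=36; fwd→4 fwd↓9
  step 0 · PE0,1: acc=0; fwd→0 fwd↓0
  step 1 · PE0,0: acc=90; fwd→9 fwd↓6
  step 1 · PE0,1: acc=28; fwd→4 fwd↓7
  step 2 · PE0,0: acc=104; fwd→7 fwd↓2
  step 2 · PE0,1: acc=46; fwd→9 fwd↓2
  step 3 · PE0,0: acc=104; fwd→0 fwd↓0
  step 3 · PE0,1: acc=60; fwd→7 fwd↓2
  step 4 · PE0,0: acc=104; fwd→0 fwd↓0
  step 4 · PE0,1: acc=60; fwd→0 fwd↓0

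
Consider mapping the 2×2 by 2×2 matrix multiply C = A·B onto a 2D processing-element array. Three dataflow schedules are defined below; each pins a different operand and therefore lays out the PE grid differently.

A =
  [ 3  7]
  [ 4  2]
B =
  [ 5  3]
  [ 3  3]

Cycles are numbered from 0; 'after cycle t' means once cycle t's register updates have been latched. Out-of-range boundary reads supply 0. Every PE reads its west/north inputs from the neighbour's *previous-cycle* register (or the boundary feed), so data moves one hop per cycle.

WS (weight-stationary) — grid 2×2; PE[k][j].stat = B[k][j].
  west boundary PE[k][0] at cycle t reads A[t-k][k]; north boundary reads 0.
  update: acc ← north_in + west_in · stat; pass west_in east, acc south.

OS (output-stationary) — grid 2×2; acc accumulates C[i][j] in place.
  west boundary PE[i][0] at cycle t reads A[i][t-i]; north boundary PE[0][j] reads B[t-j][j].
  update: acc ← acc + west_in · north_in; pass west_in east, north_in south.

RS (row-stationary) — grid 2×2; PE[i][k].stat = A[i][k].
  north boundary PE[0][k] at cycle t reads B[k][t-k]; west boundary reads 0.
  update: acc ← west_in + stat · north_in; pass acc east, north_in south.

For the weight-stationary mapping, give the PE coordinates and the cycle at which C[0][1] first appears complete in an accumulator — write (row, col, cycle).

Under WS, C[0][1] lands at PE[1][1]:
  0: (1,1).acc=0  regs=<0,0>
  1: (1,1).acc=0  regs=<0,0>
  2: (1,1).acc=30  regs=<7,30>

(row, col, cycle) = (1, 1, 2)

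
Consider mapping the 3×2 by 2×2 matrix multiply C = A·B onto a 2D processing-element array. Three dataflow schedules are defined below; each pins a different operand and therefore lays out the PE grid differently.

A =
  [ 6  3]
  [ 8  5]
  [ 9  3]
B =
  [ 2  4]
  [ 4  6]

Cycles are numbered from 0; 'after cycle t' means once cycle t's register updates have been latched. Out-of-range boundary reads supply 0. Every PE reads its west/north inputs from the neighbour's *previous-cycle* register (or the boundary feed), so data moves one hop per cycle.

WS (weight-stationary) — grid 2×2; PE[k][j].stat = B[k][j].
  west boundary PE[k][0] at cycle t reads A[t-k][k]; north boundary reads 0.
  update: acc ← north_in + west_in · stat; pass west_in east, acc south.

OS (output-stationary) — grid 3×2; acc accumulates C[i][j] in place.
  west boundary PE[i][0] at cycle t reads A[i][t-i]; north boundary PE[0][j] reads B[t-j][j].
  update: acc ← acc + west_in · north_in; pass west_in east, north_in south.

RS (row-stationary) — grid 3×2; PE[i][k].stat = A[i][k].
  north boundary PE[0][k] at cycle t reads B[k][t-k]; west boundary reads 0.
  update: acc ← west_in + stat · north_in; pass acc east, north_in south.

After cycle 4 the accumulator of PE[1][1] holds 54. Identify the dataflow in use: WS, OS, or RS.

WS [2×2] PE[1][1] across cycles:
  step 0 · PE1,1: acc=0; fwd→0 fwd↓0
  step 1 · PE1,1: acc=0; fwd→0 fwd↓0
  step 2 · PE1,1: acc=42; fwd→3 fwd↓42
  step 3 · PE1,1: acc=62; fwd→5 fwd↓62
  step 4 · PE1,1: acc=54; fwd→3 fwd↓54
OS [3×2] PE[1][1] across cycles:
  step 0 · PE1,1: acc=0; fwd→0 fwd↓0
  step 1 · PE1,1: acc=0; fwd→0 fwd↓0
  step 2 · PE1,1: acc=32; fwd→8 fwd↓4
  step 3 · PE1,1: acc=62; fwd→5 fwd↓6
  step 4 · PE1,1: acc=62; fwd→0 fwd↓0
RS [3×2] PE[1][1] across cycles:
  step 0 · PE1,1: acc=0; fwd→0 fwd↓0
  step 1 · PE1,1: acc=0; fwd→0 fwd↓0
  step 2 · PE1,1: acc=36; fwd→36 fwd↓4
  step 3 · PE1,1: acc=62; fwd→62 fwd↓6
  step 4 · PE1,1: acc=0; fwd→0 fwd↓0

dataflow = WS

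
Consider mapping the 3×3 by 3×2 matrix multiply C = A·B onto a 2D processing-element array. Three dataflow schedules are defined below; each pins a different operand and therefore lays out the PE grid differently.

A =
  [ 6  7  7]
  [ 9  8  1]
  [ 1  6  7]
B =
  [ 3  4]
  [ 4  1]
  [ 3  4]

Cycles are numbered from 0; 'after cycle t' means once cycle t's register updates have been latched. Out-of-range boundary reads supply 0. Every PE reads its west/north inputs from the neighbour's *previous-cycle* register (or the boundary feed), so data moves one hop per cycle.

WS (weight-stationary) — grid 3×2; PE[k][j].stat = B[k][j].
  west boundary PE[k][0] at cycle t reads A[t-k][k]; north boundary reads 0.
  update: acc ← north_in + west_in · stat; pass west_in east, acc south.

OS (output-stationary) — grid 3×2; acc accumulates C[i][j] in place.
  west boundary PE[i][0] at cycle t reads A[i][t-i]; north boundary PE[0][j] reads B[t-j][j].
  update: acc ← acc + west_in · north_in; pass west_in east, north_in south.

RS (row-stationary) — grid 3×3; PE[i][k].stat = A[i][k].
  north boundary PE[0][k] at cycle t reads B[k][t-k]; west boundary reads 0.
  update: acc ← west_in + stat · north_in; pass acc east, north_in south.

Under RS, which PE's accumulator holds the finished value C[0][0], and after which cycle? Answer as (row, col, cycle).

(row, col, cycle) = (0, 2, 2)

RS — PE[0][2] is where C[0][0] collects:
  after 0 — PE[0][2] acc=0, pass-E 0, pass-S 0
  after 1 — PE[0][2] acc=0, pass-E 0, pass-S 0
  after 2 — PE[0][2] acc=67, pass-E 67, pass-S 3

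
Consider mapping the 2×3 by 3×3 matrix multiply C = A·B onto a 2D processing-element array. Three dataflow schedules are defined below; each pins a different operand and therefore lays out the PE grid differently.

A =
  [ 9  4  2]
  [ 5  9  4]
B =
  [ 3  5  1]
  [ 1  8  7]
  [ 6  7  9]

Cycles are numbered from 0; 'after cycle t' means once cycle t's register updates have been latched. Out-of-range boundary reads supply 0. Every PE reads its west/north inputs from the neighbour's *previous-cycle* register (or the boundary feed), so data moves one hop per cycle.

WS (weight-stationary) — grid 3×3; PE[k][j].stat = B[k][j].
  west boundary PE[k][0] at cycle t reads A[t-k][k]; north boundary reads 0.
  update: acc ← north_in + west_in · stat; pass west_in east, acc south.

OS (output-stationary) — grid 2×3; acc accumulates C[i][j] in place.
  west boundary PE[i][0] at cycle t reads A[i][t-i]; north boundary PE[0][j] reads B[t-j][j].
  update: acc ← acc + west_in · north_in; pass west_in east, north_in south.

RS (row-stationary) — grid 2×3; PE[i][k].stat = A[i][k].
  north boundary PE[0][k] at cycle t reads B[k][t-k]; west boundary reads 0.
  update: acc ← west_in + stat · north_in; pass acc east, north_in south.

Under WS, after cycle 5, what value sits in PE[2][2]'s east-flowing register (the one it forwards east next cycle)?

register = 4

WS 3×3: PE[2][2] cycle-by-cycle (with neighbour feeds):
  step 0 · PE1,2: acc=0; fwd→0 fwd↓0
  step 0 · PE2,1: acc=0; fwd→0 fwd↓0
  step 0 · PE2,2: acc=0; fwd→0 fwd↓0
  step 1 · PE1,2: acc=0; fwd→0 fwd↓0
  step 1 · PE2,1: acc=0; fwd→0 fwd↓0
  step 1 · PE2,2: acc=0; fwd→0 fwd↓0
  step 2 · PE1,2: acc=0; fwd→0 fwd↓0
  step 2 · PE2,1: acc=0; fwd→0 fwd↓0
  step 2 · PE2,2: acc=0; fwd→0 fwd↓0
  step 3 · PE1,2: acc=37; fwd→4 fwd↓37
  step 3 · PE2,1: acc=91; fwd→2 fwd↓91
  step 3 · PE2,2: acc=0; fwd→0 fwd↓0
  step 4 · PE1,2: acc=68; fwd→9 fwd↓68
  step 4 · PE2,1: acc=125; fwd→4 fwd↓125
  step 4 · PE2,2: acc=55; fwd→2 fwd↓55
  step 5 · PE1,2: acc=0; fwd→0 fwd↓0
  step 5 · PE2,1: acc=0; fwd→0 fwd↓0
  step 5 · PE2,2: acc=104; fwd→4 fwd↓104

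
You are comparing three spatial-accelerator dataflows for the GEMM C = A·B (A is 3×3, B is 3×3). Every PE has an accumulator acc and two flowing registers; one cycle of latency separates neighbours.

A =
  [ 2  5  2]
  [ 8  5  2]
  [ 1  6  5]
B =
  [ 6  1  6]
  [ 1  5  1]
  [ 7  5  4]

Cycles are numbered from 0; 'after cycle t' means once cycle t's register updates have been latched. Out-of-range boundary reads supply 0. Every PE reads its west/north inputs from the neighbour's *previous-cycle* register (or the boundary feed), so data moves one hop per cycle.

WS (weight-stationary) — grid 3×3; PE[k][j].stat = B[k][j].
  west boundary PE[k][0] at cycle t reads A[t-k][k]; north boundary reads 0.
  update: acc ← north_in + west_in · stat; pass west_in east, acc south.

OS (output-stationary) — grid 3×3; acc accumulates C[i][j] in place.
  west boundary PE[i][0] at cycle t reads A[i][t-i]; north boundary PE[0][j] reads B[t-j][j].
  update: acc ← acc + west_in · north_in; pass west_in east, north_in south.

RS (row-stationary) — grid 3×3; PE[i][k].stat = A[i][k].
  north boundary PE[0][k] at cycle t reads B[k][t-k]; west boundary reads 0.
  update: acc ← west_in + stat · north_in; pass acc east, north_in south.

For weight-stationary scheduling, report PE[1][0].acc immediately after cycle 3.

Tracing WS — 3×3 array, target PE[1][0]:
  step 0 · PE0,0: acc=12; fwd→2 fwd↓12
  step 0 · PE1,0: acc=0; fwd→0 fwd↓0
  step 1 · PE0,0: acc=48; fwd→8 fwd↓48
  step 1 · PE1,0: acc=17; fwd→5 fwd↓17
  step 2 · PE0,0: acc=6; fwd→1 fwd↓6
  step 2 · PE1,0: acc=53; fwd→5 fwd↓53
  step 3 · PE0,0: acc=0; fwd→0 fwd↓0
  step 3 · PE1,0: acc=12; fwd→6 fwd↓12

PE[1][0].acc = 12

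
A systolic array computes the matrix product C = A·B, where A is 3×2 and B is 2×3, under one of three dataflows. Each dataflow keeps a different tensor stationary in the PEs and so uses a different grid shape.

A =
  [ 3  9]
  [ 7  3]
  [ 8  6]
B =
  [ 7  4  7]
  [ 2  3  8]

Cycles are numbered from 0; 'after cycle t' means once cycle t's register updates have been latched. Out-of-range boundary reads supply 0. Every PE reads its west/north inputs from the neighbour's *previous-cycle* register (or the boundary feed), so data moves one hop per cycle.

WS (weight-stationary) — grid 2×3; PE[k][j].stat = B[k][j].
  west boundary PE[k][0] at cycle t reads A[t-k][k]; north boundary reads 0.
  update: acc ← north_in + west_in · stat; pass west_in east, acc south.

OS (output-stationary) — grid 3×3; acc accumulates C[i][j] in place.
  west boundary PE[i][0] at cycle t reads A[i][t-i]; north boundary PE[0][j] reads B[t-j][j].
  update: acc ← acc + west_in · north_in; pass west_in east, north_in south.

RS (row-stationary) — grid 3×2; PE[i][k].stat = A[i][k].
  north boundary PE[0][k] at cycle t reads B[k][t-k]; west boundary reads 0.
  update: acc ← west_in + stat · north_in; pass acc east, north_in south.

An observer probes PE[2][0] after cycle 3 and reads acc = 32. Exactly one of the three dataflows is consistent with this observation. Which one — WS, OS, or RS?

WS (2×3): PE[2][0] does not exist.
OS [3×3] PE[2][0] across cycles:
  step 0 · PE2,0: acc=0; fwd→0 fwd↓0
  step 1 · PE2,0: acc=0; fwd→0 fwd↓0
  step 2 · PE2,0: acc=56; fwd→8 fwd↓7
  step 3 · PE2,0: acc=68; fwd→6 fwd↓2
RS [3×2] PE[2][0] across cycles:
  step 0 · PE2,0: acc=0; fwd→0 fwd↓0
  step 1 · PE2,0: acc=0; fwd→0 fwd↓0
  step 2 · PE2,0: acc=56; fwd→56 fwd↓7
  step 3 · PE2,0: acc=32; fwd→32 fwd↓4

dataflow = RS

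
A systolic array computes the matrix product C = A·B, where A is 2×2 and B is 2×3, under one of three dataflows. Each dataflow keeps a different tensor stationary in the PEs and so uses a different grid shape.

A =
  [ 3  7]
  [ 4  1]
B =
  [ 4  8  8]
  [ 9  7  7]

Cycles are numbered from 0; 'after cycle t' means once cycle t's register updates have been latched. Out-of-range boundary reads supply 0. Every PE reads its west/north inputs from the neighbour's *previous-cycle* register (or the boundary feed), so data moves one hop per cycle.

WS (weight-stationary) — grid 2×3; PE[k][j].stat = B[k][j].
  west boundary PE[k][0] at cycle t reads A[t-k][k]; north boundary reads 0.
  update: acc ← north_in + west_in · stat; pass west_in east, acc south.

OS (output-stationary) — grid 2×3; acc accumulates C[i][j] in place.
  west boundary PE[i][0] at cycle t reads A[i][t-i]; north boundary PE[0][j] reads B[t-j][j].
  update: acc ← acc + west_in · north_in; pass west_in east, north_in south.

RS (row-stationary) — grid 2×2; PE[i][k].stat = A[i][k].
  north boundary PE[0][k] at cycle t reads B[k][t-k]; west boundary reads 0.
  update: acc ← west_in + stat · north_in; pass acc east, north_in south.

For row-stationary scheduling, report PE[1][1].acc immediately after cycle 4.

RS 2×2: PE[1][1] cycle-by-cycle (with neighbour feeds):
  cycle 0: PE[0][1] → acc 0, east 0, south 0
  cycle 0: PE[1][0] → acc 0, east 0, south 0
  cycle 0: PE[1][1] → acc 0, east 0, south 0
  cycle 1: PE[0][1] → acc 75, east 75, south 9
  cycle 1: PE[1][0] → acc 16, east 16, south 4
  cycle 1: PE[1][1] → acc 0, east 0, south 0
  cycle 2: PE[0][1] → acc 73, east 73, south 7
  cycle 2: PE[1][0] → acc 32, east 32, south 8
  cycle 2: PE[1][1] → acc 25, east 25, south 9
  cycle 3: PE[0][1] → acc 73, east 73, south 7
  cycle 3: PE[1][0] → acc 32, east 32, south 8
  cycle 3: PE[1][1] → acc 39, east 39, south 7
  cycle 4: PE[0][1] → acc 0, east 0, south 0
  cycle 4: PE[1][0] → acc 0, east 0, south 0
  cycle 4: PE[1][1] → acc 39, east 39, south 7

PE[1][1].acc = 39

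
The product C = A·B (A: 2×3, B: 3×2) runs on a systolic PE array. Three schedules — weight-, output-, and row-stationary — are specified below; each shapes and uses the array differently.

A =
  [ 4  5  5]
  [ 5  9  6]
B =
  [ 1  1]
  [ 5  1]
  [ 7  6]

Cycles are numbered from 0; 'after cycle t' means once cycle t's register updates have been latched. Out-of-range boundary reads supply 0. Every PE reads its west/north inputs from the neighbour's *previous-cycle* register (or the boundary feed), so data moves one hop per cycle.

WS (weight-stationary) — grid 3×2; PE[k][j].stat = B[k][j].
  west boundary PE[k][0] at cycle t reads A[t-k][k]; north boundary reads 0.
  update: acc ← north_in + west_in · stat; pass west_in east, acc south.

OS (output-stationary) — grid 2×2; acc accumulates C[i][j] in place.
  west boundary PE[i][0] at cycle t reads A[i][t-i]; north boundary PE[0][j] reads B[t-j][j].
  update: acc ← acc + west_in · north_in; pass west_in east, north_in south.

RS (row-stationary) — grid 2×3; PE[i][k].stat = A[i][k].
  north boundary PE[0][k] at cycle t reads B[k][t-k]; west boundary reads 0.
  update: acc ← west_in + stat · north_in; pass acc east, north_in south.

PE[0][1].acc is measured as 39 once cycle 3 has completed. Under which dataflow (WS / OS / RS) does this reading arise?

— WS: 3×2; PE[0][1] trace:
  t=0 PE[0][1]: acc=0 h=0 v=0
  t=1 PE[0][1]: acc=4 h=4 v=4
  t=2 PE[0][1]: acc=5 h=5 v=5
  t=3 PE[0][1]: acc=0 h=0 v=0
— OS: 2×2; PE[0][1] trace:
  t=0 PE[0][1]: acc=0 h=0 v=0
  t=1 PE[0][1]: acc=4 h=4 v=1
  t=2 PE[0][1]: acc=9 h=5 v=1
  t=3 PE[0][1]: acc=39 h=5 v=6
— RS: 2×3; PE[0][1] trace:
  t=0 PE[0][1]: acc=0 h=0 v=0
  t=1 PE[0][1]: acc=29 h=29 v=5
  t=2 PE[0][1]: acc=9 h=9 v=1
  t=3 PE[0][1]: acc=0 h=0 v=0

dataflow = OS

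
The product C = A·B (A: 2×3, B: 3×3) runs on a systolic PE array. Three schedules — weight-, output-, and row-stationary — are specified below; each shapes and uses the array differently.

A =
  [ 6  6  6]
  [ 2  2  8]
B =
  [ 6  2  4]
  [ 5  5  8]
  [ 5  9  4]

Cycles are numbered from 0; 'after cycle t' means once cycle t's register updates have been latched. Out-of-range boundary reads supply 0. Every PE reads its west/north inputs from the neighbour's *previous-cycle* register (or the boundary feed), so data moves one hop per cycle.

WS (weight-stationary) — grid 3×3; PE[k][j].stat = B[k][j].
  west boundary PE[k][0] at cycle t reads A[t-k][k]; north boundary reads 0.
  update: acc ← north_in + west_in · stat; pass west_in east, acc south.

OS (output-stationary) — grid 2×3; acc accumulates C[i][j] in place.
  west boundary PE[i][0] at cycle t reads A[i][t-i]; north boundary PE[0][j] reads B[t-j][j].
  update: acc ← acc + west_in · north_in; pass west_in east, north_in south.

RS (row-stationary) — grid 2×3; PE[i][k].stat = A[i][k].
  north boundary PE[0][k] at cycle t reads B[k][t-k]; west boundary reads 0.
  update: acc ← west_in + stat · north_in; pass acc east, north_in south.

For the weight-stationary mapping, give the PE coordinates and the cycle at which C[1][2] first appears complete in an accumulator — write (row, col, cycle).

(row, col, cycle) = (2, 2, 5)

WS — PE[2][2] is where C[1][2] collects:
  @0  [2,2]  acc 0  |  →0  ↓0
  @1  [2,2]  acc 0  |  →0  ↓0
  @2  [2,2]  acc 0  |  →0  ↓0
  @3  [2,2]  acc 0  |  →0  ↓0
  @4  [2,2]  acc 96  |  →6  ↓96
  @5  [2,2]  acc 56  |  →8  ↓56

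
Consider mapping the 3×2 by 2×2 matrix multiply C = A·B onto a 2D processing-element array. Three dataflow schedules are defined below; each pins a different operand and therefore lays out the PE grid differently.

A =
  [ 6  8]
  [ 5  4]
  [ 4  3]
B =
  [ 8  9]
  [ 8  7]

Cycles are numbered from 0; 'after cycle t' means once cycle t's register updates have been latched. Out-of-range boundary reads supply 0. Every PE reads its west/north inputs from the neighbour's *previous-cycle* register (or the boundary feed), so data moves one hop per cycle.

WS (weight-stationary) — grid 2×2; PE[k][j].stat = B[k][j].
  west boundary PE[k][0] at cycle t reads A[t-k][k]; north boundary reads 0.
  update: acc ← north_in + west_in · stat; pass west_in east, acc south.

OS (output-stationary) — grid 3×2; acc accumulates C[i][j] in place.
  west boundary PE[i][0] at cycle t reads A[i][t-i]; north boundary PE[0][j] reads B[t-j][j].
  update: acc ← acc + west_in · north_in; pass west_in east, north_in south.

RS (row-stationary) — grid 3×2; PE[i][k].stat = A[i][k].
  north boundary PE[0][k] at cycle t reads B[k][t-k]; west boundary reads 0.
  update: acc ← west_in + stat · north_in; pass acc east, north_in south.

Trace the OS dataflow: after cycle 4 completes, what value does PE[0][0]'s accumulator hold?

PE[0][0].acc = 112

OS (3×2). Following PE[0][0] plus its west/north inputs:
  [0] (0,0) acc=48 (h:6 v:8)
  [1] (0,0) acc=112 (h:8 v:8)
  [2] (0,0) acc=112 (h:0 v:0)
  [3] (0,0) acc=112 (h:0 v:0)
  [4] (0,0) acc=112 (h:0 v:0)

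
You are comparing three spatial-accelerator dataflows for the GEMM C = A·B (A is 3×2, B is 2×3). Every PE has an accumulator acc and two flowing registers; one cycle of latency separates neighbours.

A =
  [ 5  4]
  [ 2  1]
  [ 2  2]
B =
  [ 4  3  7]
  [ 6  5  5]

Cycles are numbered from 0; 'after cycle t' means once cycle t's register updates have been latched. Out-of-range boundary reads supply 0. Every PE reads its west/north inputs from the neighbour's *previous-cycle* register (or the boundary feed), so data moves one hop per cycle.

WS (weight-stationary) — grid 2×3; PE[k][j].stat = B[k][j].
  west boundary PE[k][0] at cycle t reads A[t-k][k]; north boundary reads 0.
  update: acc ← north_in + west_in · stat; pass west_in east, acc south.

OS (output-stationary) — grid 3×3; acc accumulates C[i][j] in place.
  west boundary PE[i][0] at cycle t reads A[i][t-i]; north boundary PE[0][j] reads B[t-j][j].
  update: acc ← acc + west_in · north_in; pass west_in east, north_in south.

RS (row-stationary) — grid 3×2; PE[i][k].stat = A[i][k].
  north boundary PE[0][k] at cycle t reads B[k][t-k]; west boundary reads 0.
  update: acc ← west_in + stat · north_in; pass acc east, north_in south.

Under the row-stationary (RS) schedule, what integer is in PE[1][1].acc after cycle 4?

RS (3×2). Following PE[1][1] plus its west/north inputs:
  [0] (0,1) acc=0 (h:0 v:0)
  [0] (1,0) acc=0 (h:0 v:0)
  [0] (1,1) acc=0 (h:0 v:0)
  [1] (0,1) acc=44 (h:44 v:6)
  [1] (1,0) acc=8 (h:8 v:4)
  [1] (1,1) acc=0 (h:0 v:0)
  [2] (0,1) acc=35 (h:35 v:5)
  [2] (1,0) acc=6 (h:6 v:3)
  [2] (1,1) acc=14 (h:14 v:6)
  [3] (0,1) acc=55 (h:55 v:5)
  [3] (1,0) acc=14 (h:14 v:7)
  [3] (1,1) acc=11 (h:11 v:5)
  [4] (0,1) acc=0 (h:0 v:0)
  [4] (1,0) acc=0 (h:0 v:0)
  [4] (1,1) acc=19 (h:19 v:5)

PE[1][1].acc = 19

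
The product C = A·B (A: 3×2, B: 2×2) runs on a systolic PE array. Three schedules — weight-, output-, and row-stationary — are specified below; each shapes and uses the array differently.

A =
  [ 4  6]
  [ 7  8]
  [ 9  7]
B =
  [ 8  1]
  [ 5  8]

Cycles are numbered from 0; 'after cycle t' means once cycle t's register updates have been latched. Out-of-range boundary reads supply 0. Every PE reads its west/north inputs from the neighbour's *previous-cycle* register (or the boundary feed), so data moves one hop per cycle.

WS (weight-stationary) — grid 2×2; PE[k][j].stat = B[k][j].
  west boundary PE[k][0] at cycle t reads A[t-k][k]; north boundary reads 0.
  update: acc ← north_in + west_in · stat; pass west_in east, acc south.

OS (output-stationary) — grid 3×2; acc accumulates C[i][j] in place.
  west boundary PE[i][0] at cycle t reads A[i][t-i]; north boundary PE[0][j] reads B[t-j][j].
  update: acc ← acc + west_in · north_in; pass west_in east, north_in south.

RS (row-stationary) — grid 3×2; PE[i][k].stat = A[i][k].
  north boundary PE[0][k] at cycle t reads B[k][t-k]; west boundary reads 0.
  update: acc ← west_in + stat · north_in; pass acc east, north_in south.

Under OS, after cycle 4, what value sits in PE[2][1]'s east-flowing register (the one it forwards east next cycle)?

register = 7

OS (3×2). Following PE[2][1] plus its west/north inputs:
  cycle 0: PE[1][1] → acc 0, east 0, south 0
  cycle 0: PE[2][0] → acc 0, east 0, south 0
  cycle 0: PE[2][1] → acc 0, east 0, south 0
  cycle 1: PE[1][1] → acc 0, east 0, south 0
  cycle 1: PE[2][0] → acc 0, east 0, south 0
  cycle 1: PE[2][1] → acc 0, east 0, south 0
  cycle 2: PE[1][1] → acc 7, east 7, south 1
  cycle 2: PE[2][0] → acc 72, east 9, south 8
  cycle 2: PE[2][1] → acc 0, east 0, south 0
  cycle 3: PE[1][1] → acc 71, east 8, south 8
  cycle 3: PE[2][0] → acc 107, east 7, south 5
  cycle 3: PE[2][1] → acc 9, east 9, south 1
  cycle 4: PE[1][1] → acc 71, east 0, south 0
  cycle 4: PE[2][0] → acc 107, east 0, south 0
  cycle 4: PE[2][1] → acc 65, east 7, south 8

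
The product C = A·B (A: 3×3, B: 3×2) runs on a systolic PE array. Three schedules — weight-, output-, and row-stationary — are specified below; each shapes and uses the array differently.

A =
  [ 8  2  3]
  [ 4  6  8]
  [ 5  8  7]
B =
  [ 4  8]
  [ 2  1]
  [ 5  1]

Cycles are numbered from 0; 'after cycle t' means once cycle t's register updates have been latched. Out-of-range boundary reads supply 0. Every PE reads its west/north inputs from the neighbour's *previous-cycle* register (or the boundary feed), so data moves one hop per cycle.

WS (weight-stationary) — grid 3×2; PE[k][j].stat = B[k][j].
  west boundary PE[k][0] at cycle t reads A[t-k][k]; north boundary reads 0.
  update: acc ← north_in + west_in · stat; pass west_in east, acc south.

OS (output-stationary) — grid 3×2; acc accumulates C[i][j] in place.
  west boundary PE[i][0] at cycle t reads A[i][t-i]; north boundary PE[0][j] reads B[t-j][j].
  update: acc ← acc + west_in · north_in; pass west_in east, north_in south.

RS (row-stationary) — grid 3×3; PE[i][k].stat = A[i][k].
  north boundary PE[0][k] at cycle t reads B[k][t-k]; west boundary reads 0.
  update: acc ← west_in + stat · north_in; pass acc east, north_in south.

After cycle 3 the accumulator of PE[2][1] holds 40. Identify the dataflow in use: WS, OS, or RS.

dataflow = OS

WS (3×2 grid), PE[2][1]:
  t=0 PE[2][1]: acc=0 h=0 v=0
  t=1 PE[2][1]: acc=0 h=0 v=0
  t=2 PE[2][1]: acc=0 h=0 v=0
  t=3 PE[2][1]: acc=69 h=3 v=69
OS (3×2 grid), PE[2][1]:
  t=0 PE[2][1]: acc=0 h=0 v=0
  t=1 PE[2][1]: acc=0 h=0 v=0
  t=2 PE[2][1]: acc=0 h=0 v=0
  t=3 PE[2][1]: acc=40 h=5 v=8
RS (3×3 grid), PE[2][1]:
  t=0 PE[2][1]: acc=0 h=0 v=0
  t=1 PE[2][1]: acc=0 h=0 v=0
  t=2 PE[2][1]: acc=0 h=0 v=0
  t=3 PE[2][1]: acc=36 h=36 v=2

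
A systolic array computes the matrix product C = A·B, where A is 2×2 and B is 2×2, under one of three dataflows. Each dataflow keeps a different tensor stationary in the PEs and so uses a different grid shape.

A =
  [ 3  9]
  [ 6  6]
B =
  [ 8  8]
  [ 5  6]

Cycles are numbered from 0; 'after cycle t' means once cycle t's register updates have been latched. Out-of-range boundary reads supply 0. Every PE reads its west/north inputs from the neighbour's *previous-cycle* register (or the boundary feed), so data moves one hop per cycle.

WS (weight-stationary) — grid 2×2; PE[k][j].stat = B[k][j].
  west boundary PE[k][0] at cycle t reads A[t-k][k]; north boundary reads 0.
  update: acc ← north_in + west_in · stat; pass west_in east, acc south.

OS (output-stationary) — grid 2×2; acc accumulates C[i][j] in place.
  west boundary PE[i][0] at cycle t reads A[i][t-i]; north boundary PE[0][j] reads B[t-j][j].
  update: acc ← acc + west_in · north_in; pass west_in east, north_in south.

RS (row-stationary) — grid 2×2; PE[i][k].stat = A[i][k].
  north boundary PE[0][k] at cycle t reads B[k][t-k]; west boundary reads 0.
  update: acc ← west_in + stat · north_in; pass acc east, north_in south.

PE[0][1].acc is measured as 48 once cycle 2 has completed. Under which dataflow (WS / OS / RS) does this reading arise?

dataflow = WS

Under WS (2×2), PE[0][1]:
  after 0 — PE[0][1] acc=0, pass-E 0, pass-S 0
  after 1 — PE[0][1] acc=24, pass-E 3, pass-S 24
  after 2 — PE[0][1] acc=48, pass-E 6, pass-S 48
Under OS (2×2), PE[0][1]:
  after 0 — PE[0][1] acc=0, pass-E 0, pass-S 0
  after 1 — PE[0][1] acc=24, pass-E 3, pass-S 8
  after 2 — PE[0][1] acc=78, pass-E 9, pass-S 6
Under RS (2×2), PE[0][1]:
  after 0 — PE[0][1] acc=0, pass-E 0, pass-S 0
  after 1 — PE[0][1] acc=69, pass-E 69, pass-S 5
  after 2 — PE[0][1] acc=78, pass-E 78, pass-S 6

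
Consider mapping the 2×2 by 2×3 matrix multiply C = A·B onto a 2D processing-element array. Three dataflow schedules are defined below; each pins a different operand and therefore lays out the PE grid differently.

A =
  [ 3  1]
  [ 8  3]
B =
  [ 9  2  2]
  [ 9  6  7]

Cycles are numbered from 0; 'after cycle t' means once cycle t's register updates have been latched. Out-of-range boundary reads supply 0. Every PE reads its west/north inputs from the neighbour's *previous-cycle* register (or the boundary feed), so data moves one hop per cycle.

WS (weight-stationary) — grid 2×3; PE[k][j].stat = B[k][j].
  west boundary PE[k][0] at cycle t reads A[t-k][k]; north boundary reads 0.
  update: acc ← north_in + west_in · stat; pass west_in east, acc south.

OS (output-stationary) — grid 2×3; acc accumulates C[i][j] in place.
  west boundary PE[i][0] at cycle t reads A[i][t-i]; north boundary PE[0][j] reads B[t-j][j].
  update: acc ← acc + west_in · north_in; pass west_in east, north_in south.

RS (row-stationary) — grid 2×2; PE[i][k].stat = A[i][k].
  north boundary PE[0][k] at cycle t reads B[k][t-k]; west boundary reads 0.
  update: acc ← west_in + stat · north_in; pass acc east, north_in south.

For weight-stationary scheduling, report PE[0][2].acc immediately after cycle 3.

PE[0][2].acc = 16

Tracing WS — 2×3 array, target PE[0][2]:
  t=0 PE[0][1]: acc=0 h=0 v=0
  t=0 PE[0][2]: acc=0 h=0 v=0
  t=1 PE[0][1]: acc=6 h=3 v=6
  t=1 PE[0][2]: acc=0 h=0 v=0
  t=2 PE[0][1]: acc=16 h=8 v=16
  t=2 PE[0][2]: acc=6 h=3 v=6
  t=3 PE[0][1]: acc=0 h=0 v=0
  t=3 PE[0][2]: acc=16 h=8 v=16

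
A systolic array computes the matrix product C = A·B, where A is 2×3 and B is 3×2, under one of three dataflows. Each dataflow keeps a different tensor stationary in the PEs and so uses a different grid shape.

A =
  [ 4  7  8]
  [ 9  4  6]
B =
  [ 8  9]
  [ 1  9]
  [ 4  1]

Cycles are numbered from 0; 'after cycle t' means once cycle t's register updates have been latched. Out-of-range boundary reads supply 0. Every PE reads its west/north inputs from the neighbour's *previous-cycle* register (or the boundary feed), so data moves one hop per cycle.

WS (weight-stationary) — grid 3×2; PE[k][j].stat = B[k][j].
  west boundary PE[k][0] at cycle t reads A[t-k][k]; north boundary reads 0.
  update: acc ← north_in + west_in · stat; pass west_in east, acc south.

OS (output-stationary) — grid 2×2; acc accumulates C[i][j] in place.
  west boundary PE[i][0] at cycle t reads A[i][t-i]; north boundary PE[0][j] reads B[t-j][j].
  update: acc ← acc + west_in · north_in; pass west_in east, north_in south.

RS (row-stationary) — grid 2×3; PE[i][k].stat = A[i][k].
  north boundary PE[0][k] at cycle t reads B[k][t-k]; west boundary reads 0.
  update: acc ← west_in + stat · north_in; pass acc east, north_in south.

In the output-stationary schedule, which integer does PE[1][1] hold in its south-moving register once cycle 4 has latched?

register = 1

OS 2×2: PE[1][1] cycle-by-cycle (with neighbour feeds):
  [0] (0,1) acc=0 (h:0 v:0)
  [0] (1,0) acc=0 (h:0 v:0)
  [0] (1,1) acc=0 (h:0 v:0)
  [1] (0,1) acc=36 (h:4 v:9)
  [1] (1,0) acc=72 (h:9 v:8)
  [1] (1,1) acc=0 (h:0 v:0)
  [2] (0,1) acc=99 (h:7 v:9)
  [2] (1,0) acc=76 (h:4 v:1)
  [2] (1,1) acc=81 (h:9 v:9)
  [3] (0,1) acc=107 (h:8 v:1)
  [3] (1,0) acc=100 (h:6 v:4)
  [3] (1,1) acc=117 (h:4 v:9)
  [4] (0,1) acc=107 (h:0 v:0)
  [4] (1,0) acc=100 (h:0 v:0)
  [4] (1,1) acc=123 (h:6 v:1)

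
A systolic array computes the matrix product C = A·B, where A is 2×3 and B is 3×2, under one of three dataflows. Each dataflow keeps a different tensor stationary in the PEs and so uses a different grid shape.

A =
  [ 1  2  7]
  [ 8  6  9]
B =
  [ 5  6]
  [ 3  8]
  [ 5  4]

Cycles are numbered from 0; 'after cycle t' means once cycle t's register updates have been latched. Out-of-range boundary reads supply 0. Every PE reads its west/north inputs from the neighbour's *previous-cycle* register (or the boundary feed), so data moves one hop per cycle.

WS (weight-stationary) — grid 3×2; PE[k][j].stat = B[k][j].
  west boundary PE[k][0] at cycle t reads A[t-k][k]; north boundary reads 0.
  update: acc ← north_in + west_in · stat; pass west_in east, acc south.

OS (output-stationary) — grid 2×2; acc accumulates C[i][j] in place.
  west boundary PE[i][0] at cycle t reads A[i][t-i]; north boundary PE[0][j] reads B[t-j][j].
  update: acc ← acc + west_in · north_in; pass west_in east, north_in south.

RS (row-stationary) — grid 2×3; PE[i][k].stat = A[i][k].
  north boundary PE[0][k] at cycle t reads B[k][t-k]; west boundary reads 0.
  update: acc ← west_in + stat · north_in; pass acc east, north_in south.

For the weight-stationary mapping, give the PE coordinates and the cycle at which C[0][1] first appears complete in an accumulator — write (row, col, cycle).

(row, col, cycle) = (2, 1, 3)

WS: C[0][1] accumulates in PE[2][1]:
  @0  [2,1]  acc 0  |  →0  ↓0
  @1  [2,1]  acc 0  |  →0  ↓0
  @2  [2,1]  acc 0  |  →0  ↓0
  @3  [2,1]  acc 50  |  →7  ↓50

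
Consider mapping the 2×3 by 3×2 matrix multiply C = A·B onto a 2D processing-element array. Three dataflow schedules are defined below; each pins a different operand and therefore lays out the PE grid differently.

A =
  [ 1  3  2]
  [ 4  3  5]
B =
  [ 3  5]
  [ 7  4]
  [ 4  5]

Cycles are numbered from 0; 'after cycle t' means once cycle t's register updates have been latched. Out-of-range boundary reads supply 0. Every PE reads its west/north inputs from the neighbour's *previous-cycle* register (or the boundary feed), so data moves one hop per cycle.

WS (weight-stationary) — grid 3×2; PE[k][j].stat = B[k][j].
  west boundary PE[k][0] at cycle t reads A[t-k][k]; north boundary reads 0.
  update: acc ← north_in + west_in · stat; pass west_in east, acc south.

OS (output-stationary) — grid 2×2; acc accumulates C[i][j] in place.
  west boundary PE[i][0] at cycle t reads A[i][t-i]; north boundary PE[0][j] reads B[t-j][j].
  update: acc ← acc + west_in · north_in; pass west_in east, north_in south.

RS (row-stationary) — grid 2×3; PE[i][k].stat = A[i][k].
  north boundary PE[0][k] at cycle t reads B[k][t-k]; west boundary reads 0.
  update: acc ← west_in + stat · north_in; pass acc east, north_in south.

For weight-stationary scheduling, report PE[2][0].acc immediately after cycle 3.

PE[2][0].acc = 53

WS (3×2). Following PE[2][0] plus its west/north inputs:
  after 0 — PE[1][0] acc=0, pass-E 0, pass-S 0
  after 0 — PE[2][0] acc=0, pass-E 0, pass-S 0
  after 1 — PE[1][0] acc=24, pass-E 3, pass-S 24
  after 1 — PE[2][0] acc=0, pass-E 0, pass-S 0
  after 2 — PE[1][0] acc=33, pass-E 3, pass-S 33
  after 2 — PE[2][0] acc=32, pass-E 2, pass-S 32
  after 3 — PE[1][0] acc=0, pass-E 0, pass-S 0
  after 3 — PE[2][0] acc=53, pass-E 5, pass-S 53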